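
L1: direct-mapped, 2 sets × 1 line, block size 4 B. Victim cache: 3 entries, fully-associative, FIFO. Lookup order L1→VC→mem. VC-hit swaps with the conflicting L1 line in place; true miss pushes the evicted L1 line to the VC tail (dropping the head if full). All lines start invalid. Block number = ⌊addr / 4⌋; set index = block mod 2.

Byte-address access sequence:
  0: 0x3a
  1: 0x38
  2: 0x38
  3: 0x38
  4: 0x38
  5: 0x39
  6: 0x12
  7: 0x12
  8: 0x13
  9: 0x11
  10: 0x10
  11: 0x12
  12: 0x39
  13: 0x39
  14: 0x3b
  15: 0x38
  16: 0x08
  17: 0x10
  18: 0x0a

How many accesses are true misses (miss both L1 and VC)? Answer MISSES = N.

MISSES = 3

#0 0x3a→b14/s0 MISS; vc=[]
#1 0x38→b14/s0 L1-HIT; vc=[]
#2 0x38→b14/s0 L1-HIT; vc=[]
#3 0x38→b14/s0 L1-HIT; vc=[]
#4 0x38→b14/s0 L1-HIT; vc=[]
#5 0x39→b14/s0 L1-HIT; vc=[]
#6 0x12→b4/s0 MISS; vc=[14]
#7 0x12→b4/s0 L1-HIT; vc=[14]
#8 0x13→b4/s0 L1-HIT; vc=[14]
#9 0x11→b4/s0 L1-HIT; vc=[14]
#10 0x10→b4/s0 L1-HIT; vc=[14]
#11 0x12→b4/s0 L1-HIT; vc=[14]
#12 0x39→b14/s0 VC-HIT; vc=[4]
#13 0x39→b14/s0 L1-HIT; vc=[4]
#14 0x3b→b14/s0 L1-HIT; vc=[4]
#15 0x38→b14/s0 L1-HIT; vc=[4]
#16 0x8→b2/s0 MISS; vc=[4,14]
#17 0x10→b4/s0 VC-HIT; vc=[2,14]
#18 0xa→b2/s0 VC-HIT; vc=[4,14]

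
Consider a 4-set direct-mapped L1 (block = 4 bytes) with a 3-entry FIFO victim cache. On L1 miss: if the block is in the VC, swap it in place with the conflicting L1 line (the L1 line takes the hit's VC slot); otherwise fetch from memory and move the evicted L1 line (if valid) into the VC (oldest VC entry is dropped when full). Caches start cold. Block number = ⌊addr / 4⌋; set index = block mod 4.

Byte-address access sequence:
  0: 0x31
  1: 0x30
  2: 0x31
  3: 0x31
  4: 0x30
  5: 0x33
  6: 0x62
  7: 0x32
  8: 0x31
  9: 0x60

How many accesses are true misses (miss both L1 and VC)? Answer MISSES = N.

MISSES = 2

  [0] addr=0x31 blk=12 s=0: MISS | VC []
  [1] addr=0x30 blk=12 s=0: L1-HIT | VC []
  [2] addr=0x31 blk=12 s=0: L1-HIT | VC []
  [3] addr=0x31 blk=12 s=0: L1-HIT | VC []
  [4] addr=0x30 blk=12 s=0: L1-HIT | VC []
  [5] addr=0x33 blk=12 s=0: L1-HIT | VC []
  [6] addr=0x62 blk=24 s=0: MISS | VC [12]
  [7] addr=0x32 blk=12 s=0: VC-HIT | VC [24]
  [8] addr=0x31 blk=12 s=0: L1-HIT | VC [24]
  [9] addr=0x60 blk=24 s=0: VC-HIT | VC [12]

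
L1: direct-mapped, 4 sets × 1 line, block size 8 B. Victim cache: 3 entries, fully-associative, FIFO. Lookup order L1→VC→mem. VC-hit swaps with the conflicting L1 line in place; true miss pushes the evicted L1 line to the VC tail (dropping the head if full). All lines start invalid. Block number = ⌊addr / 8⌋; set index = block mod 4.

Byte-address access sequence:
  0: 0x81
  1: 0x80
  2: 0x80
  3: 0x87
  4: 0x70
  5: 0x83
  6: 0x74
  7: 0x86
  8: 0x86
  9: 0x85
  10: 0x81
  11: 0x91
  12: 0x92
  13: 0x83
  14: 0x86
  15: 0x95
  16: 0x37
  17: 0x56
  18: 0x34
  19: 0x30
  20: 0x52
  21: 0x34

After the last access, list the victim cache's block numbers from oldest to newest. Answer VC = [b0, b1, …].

#0 0x81→b16/s0 MISS; vc=[]
#1 0x80→b16/s0 L1-HIT; vc=[]
#2 0x80→b16/s0 L1-HIT; vc=[]
#3 0x87→b16/s0 L1-HIT; vc=[]
#4 0x70→b14/s2 MISS; vc=[]
#5 0x83→b16/s0 L1-HIT; vc=[]
#6 0x74→b14/s2 L1-HIT; vc=[]
#7 0x86→b16/s0 L1-HIT; vc=[]
#8 0x86→b16/s0 L1-HIT; vc=[]
#9 0x85→b16/s0 L1-HIT; vc=[]
#10 0x81→b16/s0 L1-HIT; vc=[]
#11 0x91→b18/s2 MISS; vc=[14]
#12 0x92→b18/s2 L1-HIT; vc=[14]
#13 0x83→b16/s0 L1-HIT; vc=[14]
#14 0x86→b16/s0 L1-HIT; vc=[14]
#15 0x95→b18/s2 L1-HIT; vc=[14]
#16 0x37→b6/s2 MISS; vc=[14,18]
#17 0x56→b10/s2 MISS; vc=[14,18,6]
#18 0x34→b6/s2 VC-HIT; vc=[14,18,10]
#19 0x30→b6/s2 L1-HIT; vc=[14,18,10]
#20 0x52→b10/s2 VC-HIT; vc=[14,18,6]
#21 0x34→b6/s2 VC-HIT; vc=[14,18,10]

VC = [14, 18, 10]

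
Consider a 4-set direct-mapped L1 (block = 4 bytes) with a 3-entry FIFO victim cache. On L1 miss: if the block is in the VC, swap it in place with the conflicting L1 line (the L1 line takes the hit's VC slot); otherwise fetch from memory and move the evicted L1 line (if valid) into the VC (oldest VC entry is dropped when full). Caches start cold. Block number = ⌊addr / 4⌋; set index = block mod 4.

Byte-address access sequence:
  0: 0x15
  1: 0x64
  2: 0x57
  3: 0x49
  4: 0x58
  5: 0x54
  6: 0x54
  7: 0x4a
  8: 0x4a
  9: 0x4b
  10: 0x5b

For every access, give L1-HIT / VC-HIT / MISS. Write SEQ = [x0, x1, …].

SEQ = [MISS, MISS, MISS, MISS, MISS, L1-HIT, L1-HIT, VC-HIT, L1-HIT, L1-HIT, VC-HIT]

  [0] addr=0x15 blk=5 s=1: MISS | VC []
  [1] addr=0x64 blk=25 s=1: MISS | VC [5]
  [2] addr=0x57 blk=21 s=1: MISS | VC [5, 25]
  [3] addr=0x49 blk=18 s=2: MISS | VC [5, 25]
  [4] addr=0x58 blk=22 s=2: MISS | VC [5, 25, 18]
  [5] addr=0x54 blk=21 s=1: L1-HIT | VC [5, 25, 18]
  [6] addr=0x54 blk=21 s=1: L1-HIT | VC [5, 25, 18]
  [7] addr=0x4a blk=18 s=2: VC-HIT | VC [5, 25, 22]
  [8] addr=0x4a blk=18 s=2: L1-HIT | VC [5, 25, 22]
  [9] addr=0x4b blk=18 s=2: L1-HIT | VC [5, 25, 22]
  [10] addr=0x5b blk=22 s=2: VC-HIT | VC [5, 25, 18]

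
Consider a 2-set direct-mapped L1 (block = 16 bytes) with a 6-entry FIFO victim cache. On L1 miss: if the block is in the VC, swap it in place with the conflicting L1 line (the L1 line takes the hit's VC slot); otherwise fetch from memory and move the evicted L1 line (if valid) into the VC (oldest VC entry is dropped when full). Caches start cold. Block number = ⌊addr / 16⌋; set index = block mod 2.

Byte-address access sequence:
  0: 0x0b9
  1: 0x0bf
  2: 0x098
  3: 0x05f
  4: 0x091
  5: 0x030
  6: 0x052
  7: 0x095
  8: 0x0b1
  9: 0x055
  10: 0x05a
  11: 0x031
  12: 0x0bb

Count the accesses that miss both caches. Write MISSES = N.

0: 0xb9 (blk 11, set 1) → MISS  vc=[]
1: 0xbf (blk 11, set 1) → L1-HIT  vc=[]
2: 0x98 (blk 9, set 1) → MISS  vc=[11]
3: 0x5f (blk 5, set 1) → MISS  vc=[11, 9]
4: 0x91 (blk 9, set 1) → VC-HIT  vc=[11, 5]
5: 0x30 (blk 3, set 1) → MISS  vc=[11, 5, 9]
6: 0x52 (blk 5, set 1) → VC-HIT  vc=[11, 3, 9]
7: 0x95 (blk 9, set 1) → VC-HIT  vc=[11, 3, 5]
8: 0xb1 (blk 11, set 1) → VC-HIT  vc=[9, 3, 5]
9: 0x55 (blk 5, set 1) → VC-HIT  vc=[9, 3, 11]
10: 0x5a (blk 5, set 1) → L1-HIT  vc=[9, 3, 11]
11: 0x31 (blk 3, set 1) → VC-HIT  vc=[9, 5, 11]
12: 0xbb (blk 11, set 1) → VC-HIT  vc=[9, 5, 3]

MISSES = 4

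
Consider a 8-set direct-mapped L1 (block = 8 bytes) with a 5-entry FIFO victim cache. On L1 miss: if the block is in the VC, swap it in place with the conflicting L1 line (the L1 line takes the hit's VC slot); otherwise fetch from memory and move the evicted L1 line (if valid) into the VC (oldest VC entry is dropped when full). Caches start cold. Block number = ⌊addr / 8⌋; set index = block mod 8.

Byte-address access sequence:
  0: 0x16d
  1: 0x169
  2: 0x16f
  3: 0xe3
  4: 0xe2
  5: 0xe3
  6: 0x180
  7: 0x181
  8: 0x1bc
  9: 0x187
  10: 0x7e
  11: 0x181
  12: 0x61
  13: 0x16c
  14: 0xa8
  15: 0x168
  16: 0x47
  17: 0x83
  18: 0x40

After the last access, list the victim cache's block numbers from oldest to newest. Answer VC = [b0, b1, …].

  [0] addr=0x16d blk=45 s=5: MISS | VC []
  [1] addr=0x169 blk=45 s=5: L1-HIT | VC []
  [2] addr=0x16f blk=45 s=5: L1-HIT | VC []
  [3] addr=0xe3 blk=28 s=4: MISS | VC []
  [4] addr=0xe2 blk=28 s=4: L1-HIT | VC []
  [5] addr=0xe3 blk=28 s=4: L1-HIT | VC []
  [6] addr=0x180 blk=48 s=0: MISS | VC []
  [7] addr=0x181 blk=48 s=0: L1-HIT | VC []
  [8] addr=0x1bc blk=55 s=7: MISS | VC []
  [9] addr=0x187 blk=48 s=0: L1-HIT | VC []
  [10] addr=0x7e blk=15 s=7: MISS | VC [55]
  [11] addr=0x181 blk=48 s=0: L1-HIT | VC [55]
  [12] addr=0x61 blk=12 s=4: MISS | VC [55, 28]
  [13] addr=0x16c blk=45 s=5: L1-HIT | VC [55, 28]
  [14] addr=0xa8 blk=21 s=5: MISS | VC [55, 28, 45]
  [15] addr=0x168 blk=45 s=5: VC-HIT | VC [55, 28, 21]
  [16] addr=0x47 blk=8 s=0: MISS | VC [55, 28, 21, 48]
  [17] addr=0x83 blk=16 s=0: MISS | VC [55, 28, 21, 48, 8]
  [18] addr=0x40 blk=8 s=0: VC-HIT | VC [55, 28, 21, 48, 16]

VC = [55, 28, 21, 48, 16]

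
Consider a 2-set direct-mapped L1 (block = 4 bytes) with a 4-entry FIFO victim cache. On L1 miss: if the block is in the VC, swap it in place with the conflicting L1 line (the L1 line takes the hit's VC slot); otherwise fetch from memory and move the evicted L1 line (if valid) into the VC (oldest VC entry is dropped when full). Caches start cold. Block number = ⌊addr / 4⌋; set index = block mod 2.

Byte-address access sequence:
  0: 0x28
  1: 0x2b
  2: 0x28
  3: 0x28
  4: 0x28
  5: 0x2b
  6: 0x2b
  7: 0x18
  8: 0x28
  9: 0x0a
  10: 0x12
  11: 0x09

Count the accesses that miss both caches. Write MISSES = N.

MISSES = 4

0: 0x28 (blk 10, set 0) → MISS  vc=[]
1: 0x2b (blk 10, set 0) → L1-HIT  vc=[]
2: 0x28 (blk 10, set 0) → L1-HIT  vc=[]
3: 0x28 (blk 10, set 0) → L1-HIT  vc=[]
4: 0x28 (blk 10, set 0) → L1-HIT  vc=[]
5: 0x2b (blk 10, set 0) → L1-HIT  vc=[]
6: 0x2b (blk 10, set 0) → L1-HIT  vc=[]
7: 0x18 (blk 6, set 0) → MISS  vc=[10]
8: 0x28 (blk 10, set 0) → VC-HIT  vc=[6]
9: 0xa (blk 2, set 0) → MISS  vc=[6, 10]
10: 0x12 (blk 4, set 0) → MISS  vc=[6, 10, 2]
11: 0x9 (blk 2, set 0) → VC-HIT  vc=[6, 10, 4]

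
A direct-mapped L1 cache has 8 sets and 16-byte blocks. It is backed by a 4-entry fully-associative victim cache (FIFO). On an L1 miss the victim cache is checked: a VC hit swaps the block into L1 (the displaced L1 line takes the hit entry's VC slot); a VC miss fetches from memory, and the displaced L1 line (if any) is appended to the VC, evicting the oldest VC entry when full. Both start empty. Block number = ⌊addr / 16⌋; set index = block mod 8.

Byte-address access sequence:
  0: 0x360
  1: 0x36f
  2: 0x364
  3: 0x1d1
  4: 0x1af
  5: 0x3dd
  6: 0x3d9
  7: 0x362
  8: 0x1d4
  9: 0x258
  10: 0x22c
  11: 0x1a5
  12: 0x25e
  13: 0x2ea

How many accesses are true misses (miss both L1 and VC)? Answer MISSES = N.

  [0] addr=0x360 blk=54 s=6: MISS | VC []
  [1] addr=0x36f blk=54 s=6: L1-HIT | VC []
  [2] addr=0x364 blk=54 s=6: L1-HIT | VC []
  [3] addr=0x1d1 blk=29 s=5: MISS | VC []
  [4] addr=0x1af blk=26 s=2: MISS | VC []
  [5] addr=0x3dd blk=61 s=5: MISS | VC [29]
  [6] addr=0x3d9 blk=61 s=5: L1-HIT | VC [29]
  [7] addr=0x362 blk=54 s=6: L1-HIT | VC [29]
  [8] addr=0x1d4 blk=29 s=5: VC-HIT | VC [61]
  [9] addr=0x258 blk=37 s=5: MISS | VC [61, 29]
  [10] addr=0x22c blk=34 s=2: MISS | VC [61, 29, 26]
  [11] addr=0x1a5 blk=26 s=2: VC-HIT | VC [61, 29, 34]
  [12] addr=0x25e blk=37 s=5: L1-HIT | VC [61, 29, 34]
  [13] addr=0x2ea blk=46 s=6: MISS | VC [61, 29, 34, 54]

MISSES = 7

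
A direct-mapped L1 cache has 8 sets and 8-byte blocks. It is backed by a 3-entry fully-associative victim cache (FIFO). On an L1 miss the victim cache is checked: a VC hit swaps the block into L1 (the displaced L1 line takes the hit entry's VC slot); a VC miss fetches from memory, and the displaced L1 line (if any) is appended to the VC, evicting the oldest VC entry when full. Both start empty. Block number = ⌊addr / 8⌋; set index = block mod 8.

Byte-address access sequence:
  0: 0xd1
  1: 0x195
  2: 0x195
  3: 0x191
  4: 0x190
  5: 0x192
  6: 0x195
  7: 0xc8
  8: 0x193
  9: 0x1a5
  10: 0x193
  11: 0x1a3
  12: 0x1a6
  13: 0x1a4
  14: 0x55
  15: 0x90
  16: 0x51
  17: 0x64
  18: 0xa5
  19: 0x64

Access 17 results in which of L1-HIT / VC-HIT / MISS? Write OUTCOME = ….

#0 0xd1→b26/s2 MISS; vc=[]
#1 0x195→b50/s2 MISS; vc=[26]
#2 0x195→b50/s2 L1-HIT; vc=[26]
#3 0x191→b50/s2 L1-HIT; vc=[26]
#4 0x190→b50/s2 L1-HIT; vc=[26]
#5 0x192→b50/s2 L1-HIT; vc=[26]
#6 0x195→b50/s2 L1-HIT; vc=[26]
#7 0xc8→b25/s1 MISS; vc=[26]
#8 0x193→b50/s2 L1-HIT; vc=[26]
#9 0x1a5→b52/s4 MISS; vc=[26]
#10 0x193→b50/s2 L1-HIT; vc=[26]
#11 0x1a3→b52/s4 L1-HIT; vc=[26]
#12 0x1a6→b52/s4 L1-HIT; vc=[26]
#13 0x1a4→b52/s4 L1-HIT; vc=[26]
#14 0x55→b10/s2 MISS; vc=[26,50]
#15 0x90→b18/s2 MISS; vc=[26,50,10]
#16 0x51→b10/s2 VC-HIT; vc=[26,50,18]
#17 0x64→b12/s4 MISS; vc=[50,18,52]
#18 0xa5→b20/s4 MISS; vc=[18,52,12]
#19 0x64→b12/s4 VC-HIT; vc=[18,52,20]

OUTCOME = MISS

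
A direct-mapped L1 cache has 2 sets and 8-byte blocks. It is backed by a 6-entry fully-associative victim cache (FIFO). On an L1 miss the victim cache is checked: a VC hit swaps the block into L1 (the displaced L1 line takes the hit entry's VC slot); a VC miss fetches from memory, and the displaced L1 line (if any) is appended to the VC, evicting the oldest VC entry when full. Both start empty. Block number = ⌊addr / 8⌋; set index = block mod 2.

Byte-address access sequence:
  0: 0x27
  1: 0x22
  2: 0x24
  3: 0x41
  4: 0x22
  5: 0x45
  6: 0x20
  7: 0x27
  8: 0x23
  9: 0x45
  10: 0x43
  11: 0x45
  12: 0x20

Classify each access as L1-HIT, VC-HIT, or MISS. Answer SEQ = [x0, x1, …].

SEQ = [MISS, L1-HIT, L1-HIT, MISS, VC-HIT, VC-HIT, VC-HIT, L1-HIT, L1-HIT, VC-HIT, L1-HIT, L1-HIT, VC-HIT]

0: 0x27 (blk 4, set 0) → MISS  vc=[]
1: 0x22 (blk 4, set 0) → L1-HIT  vc=[]
2: 0x24 (blk 4, set 0) → L1-HIT  vc=[]
3: 0x41 (blk 8, set 0) → MISS  vc=[4]
4: 0x22 (blk 4, set 0) → VC-HIT  vc=[8]
5: 0x45 (blk 8, set 0) → VC-HIT  vc=[4]
6: 0x20 (blk 4, set 0) → VC-HIT  vc=[8]
7: 0x27 (blk 4, set 0) → L1-HIT  vc=[8]
8: 0x23 (blk 4, set 0) → L1-HIT  vc=[8]
9: 0x45 (blk 8, set 0) → VC-HIT  vc=[4]
10: 0x43 (blk 8, set 0) → L1-HIT  vc=[4]
11: 0x45 (blk 8, set 0) → L1-HIT  vc=[4]
12: 0x20 (blk 4, set 0) → VC-HIT  vc=[8]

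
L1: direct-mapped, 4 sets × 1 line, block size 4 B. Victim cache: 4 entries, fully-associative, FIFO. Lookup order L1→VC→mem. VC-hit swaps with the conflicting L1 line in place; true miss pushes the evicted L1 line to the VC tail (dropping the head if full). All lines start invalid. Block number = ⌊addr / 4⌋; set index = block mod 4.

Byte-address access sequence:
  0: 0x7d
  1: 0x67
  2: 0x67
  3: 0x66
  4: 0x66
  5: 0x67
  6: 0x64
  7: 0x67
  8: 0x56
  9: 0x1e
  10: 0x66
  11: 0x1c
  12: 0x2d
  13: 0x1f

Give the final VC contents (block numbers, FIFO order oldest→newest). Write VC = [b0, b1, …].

#0 0x7d→b31/s3 MISS; vc=[]
#1 0x67→b25/s1 MISS; vc=[]
#2 0x67→b25/s1 L1-HIT; vc=[]
#3 0x66→b25/s1 L1-HIT; vc=[]
#4 0x66→b25/s1 L1-HIT; vc=[]
#5 0x67→b25/s1 L1-HIT; vc=[]
#6 0x64→b25/s1 L1-HIT; vc=[]
#7 0x67→b25/s1 L1-HIT; vc=[]
#8 0x56→b21/s1 MISS; vc=[25]
#9 0x1e→b7/s3 MISS; vc=[25,31]
#10 0x66→b25/s1 VC-HIT; vc=[21,31]
#11 0x1c→b7/s3 L1-HIT; vc=[21,31]
#12 0x2d→b11/s3 MISS; vc=[21,31,7]
#13 0x1f→b7/s3 VC-HIT; vc=[21,31,11]

VC = [21, 31, 11]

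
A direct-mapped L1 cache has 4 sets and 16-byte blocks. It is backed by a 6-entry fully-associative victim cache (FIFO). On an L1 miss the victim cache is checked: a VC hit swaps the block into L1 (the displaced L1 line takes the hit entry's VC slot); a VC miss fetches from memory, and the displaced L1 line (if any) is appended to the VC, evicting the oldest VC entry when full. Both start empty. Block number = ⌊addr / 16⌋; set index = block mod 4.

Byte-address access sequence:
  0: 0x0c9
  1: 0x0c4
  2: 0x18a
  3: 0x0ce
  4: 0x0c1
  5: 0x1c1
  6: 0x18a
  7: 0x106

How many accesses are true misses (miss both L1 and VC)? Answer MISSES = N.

MISSES = 4

  [0] addr=0xc9 blk=12 s=0: MISS | VC []
  [1] addr=0xc4 blk=12 s=0: L1-HIT | VC []
  [2] addr=0x18a blk=24 s=0: MISS | VC [12]
  [3] addr=0xce blk=12 s=0: VC-HIT | VC [24]
  [4] addr=0xc1 blk=12 s=0: L1-HIT | VC [24]
  [5] addr=0x1c1 blk=28 s=0: MISS | VC [24, 12]
  [6] addr=0x18a blk=24 s=0: VC-HIT | VC [28, 12]
  [7] addr=0x106 blk=16 s=0: MISS | VC [28, 12, 24]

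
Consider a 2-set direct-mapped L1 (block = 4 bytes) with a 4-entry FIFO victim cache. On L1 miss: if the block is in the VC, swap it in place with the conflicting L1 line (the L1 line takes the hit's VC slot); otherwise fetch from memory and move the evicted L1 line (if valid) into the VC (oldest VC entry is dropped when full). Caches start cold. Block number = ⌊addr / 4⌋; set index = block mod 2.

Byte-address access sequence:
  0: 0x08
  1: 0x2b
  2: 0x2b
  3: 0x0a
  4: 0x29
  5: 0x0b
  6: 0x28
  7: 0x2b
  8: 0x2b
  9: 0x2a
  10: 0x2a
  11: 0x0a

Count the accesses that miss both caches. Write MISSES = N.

MISSES = 2

0: 0x8 (blk 2, set 0) → MISS  vc=[]
1: 0x2b (blk 10, set 0) → MISS  vc=[2]
2: 0x2b (blk 10, set 0) → L1-HIT  vc=[2]
3: 0xa (blk 2, set 0) → VC-HIT  vc=[10]
4: 0x29 (blk 10, set 0) → VC-HIT  vc=[2]
5: 0xb (blk 2, set 0) → VC-HIT  vc=[10]
6: 0x28 (blk 10, set 0) → VC-HIT  vc=[2]
7: 0x2b (blk 10, set 0) → L1-HIT  vc=[2]
8: 0x2b (blk 10, set 0) → L1-HIT  vc=[2]
9: 0x2a (blk 10, set 0) → L1-HIT  vc=[2]
10: 0x2a (blk 10, set 0) → L1-HIT  vc=[2]
11: 0xa (blk 2, set 0) → VC-HIT  vc=[10]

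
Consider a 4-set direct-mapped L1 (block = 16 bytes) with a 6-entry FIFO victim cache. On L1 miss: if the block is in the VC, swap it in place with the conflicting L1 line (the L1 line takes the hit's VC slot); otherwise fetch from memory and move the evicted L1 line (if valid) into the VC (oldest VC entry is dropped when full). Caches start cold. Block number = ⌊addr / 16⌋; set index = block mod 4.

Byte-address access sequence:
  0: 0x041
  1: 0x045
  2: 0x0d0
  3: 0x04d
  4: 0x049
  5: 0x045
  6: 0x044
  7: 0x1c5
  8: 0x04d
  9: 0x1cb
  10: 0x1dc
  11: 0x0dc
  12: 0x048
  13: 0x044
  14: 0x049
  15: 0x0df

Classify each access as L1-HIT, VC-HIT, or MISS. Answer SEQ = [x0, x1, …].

SEQ = [MISS, L1-HIT, MISS, L1-HIT, L1-HIT, L1-HIT, L1-HIT, MISS, VC-HIT, VC-HIT, MISS, VC-HIT, VC-HIT, L1-HIT, L1-HIT, L1-HIT]

#0 0x41→b4/s0 MISS; vc=[]
#1 0x45→b4/s0 L1-HIT; vc=[]
#2 0xd0→b13/s1 MISS; vc=[]
#3 0x4d→b4/s0 L1-HIT; vc=[]
#4 0x49→b4/s0 L1-HIT; vc=[]
#5 0x45→b4/s0 L1-HIT; vc=[]
#6 0x44→b4/s0 L1-HIT; vc=[]
#7 0x1c5→b28/s0 MISS; vc=[4]
#8 0x4d→b4/s0 VC-HIT; vc=[28]
#9 0x1cb→b28/s0 VC-HIT; vc=[4]
#10 0x1dc→b29/s1 MISS; vc=[4,13]
#11 0xdc→b13/s1 VC-HIT; vc=[4,29]
#12 0x48→b4/s0 VC-HIT; vc=[28,29]
#13 0x44→b4/s0 L1-HIT; vc=[28,29]
#14 0x49→b4/s0 L1-HIT; vc=[28,29]
#15 0xdf→b13/s1 L1-HIT; vc=[28,29]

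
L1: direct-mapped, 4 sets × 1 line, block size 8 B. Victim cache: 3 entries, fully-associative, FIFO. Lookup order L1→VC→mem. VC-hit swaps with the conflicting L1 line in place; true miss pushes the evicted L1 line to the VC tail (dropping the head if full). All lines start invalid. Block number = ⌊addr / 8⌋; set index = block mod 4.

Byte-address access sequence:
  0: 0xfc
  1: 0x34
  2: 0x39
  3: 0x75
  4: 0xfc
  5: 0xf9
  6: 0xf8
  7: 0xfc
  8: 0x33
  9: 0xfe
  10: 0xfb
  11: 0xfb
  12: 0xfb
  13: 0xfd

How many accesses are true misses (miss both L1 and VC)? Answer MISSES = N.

MISSES = 4

0: 0xfc (blk 31, set 3) → MISS  vc=[]
1: 0x34 (blk 6, set 2) → MISS  vc=[]
2: 0x39 (blk 7, set 3) → MISS  vc=[31]
3: 0x75 (blk 14, set 2) → MISS  vc=[31, 6]
4: 0xfc (blk 31, set 3) → VC-HIT  vc=[7, 6]
5: 0xf9 (blk 31, set 3) → L1-HIT  vc=[7, 6]
6: 0xf8 (blk 31, set 3) → L1-HIT  vc=[7, 6]
7: 0xfc (blk 31, set 3) → L1-HIT  vc=[7, 6]
8: 0x33 (blk 6, set 2) → VC-HIT  vc=[7, 14]
9: 0xfe (blk 31, set 3) → L1-HIT  vc=[7, 14]
10: 0xfb (blk 31, set 3) → L1-HIT  vc=[7, 14]
11: 0xfb (blk 31, set 3) → L1-HIT  vc=[7, 14]
12: 0xfb (blk 31, set 3) → L1-HIT  vc=[7, 14]
13: 0xfd (blk 31, set 3) → L1-HIT  vc=[7, 14]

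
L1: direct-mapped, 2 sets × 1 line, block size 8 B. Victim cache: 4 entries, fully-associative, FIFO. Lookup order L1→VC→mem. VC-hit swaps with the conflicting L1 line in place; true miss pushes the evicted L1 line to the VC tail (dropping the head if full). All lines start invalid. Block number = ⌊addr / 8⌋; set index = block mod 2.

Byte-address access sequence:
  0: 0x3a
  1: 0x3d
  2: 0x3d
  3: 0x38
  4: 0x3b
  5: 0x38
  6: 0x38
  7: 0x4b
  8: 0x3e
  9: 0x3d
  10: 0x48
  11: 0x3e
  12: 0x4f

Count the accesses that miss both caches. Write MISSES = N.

MISSES = 2

  [0] addr=0x3a blk=7 s=1: MISS | VC []
  [1] addr=0x3d blk=7 s=1: L1-HIT | VC []
  [2] addr=0x3d blk=7 s=1: L1-HIT | VC []
  [3] addr=0x38 blk=7 s=1: L1-HIT | VC []
  [4] addr=0x3b blk=7 s=1: L1-HIT | VC []
  [5] addr=0x38 blk=7 s=1: L1-HIT | VC []
  [6] addr=0x38 blk=7 s=1: L1-HIT | VC []
  [7] addr=0x4b blk=9 s=1: MISS | VC [7]
  [8] addr=0x3e blk=7 s=1: VC-HIT | VC [9]
  [9] addr=0x3d blk=7 s=1: L1-HIT | VC [9]
  [10] addr=0x48 blk=9 s=1: VC-HIT | VC [7]
  [11] addr=0x3e blk=7 s=1: VC-HIT | VC [9]
  [12] addr=0x4f blk=9 s=1: VC-HIT | VC [7]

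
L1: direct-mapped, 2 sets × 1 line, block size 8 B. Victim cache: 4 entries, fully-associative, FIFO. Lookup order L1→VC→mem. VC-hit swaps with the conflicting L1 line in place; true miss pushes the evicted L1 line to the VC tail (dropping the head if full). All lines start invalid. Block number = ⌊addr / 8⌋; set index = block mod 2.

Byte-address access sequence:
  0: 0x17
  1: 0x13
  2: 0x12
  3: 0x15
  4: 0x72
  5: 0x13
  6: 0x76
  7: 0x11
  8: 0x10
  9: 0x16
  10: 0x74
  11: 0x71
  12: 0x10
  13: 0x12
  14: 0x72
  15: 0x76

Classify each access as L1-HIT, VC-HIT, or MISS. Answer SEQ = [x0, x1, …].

SEQ = [MISS, L1-HIT, L1-HIT, L1-HIT, MISS, VC-HIT, VC-HIT, VC-HIT, L1-HIT, L1-HIT, VC-HIT, L1-HIT, VC-HIT, L1-HIT, VC-HIT, L1-HIT]

#0 0x17→b2/s0 MISS; vc=[]
#1 0x13→b2/s0 L1-HIT; vc=[]
#2 0x12→b2/s0 L1-HIT; vc=[]
#3 0x15→b2/s0 L1-HIT; vc=[]
#4 0x72→b14/s0 MISS; vc=[2]
#5 0x13→b2/s0 VC-HIT; vc=[14]
#6 0x76→b14/s0 VC-HIT; vc=[2]
#7 0x11→b2/s0 VC-HIT; vc=[14]
#8 0x10→b2/s0 L1-HIT; vc=[14]
#9 0x16→b2/s0 L1-HIT; vc=[14]
#10 0x74→b14/s0 VC-HIT; vc=[2]
#11 0x71→b14/s0 L1-HIT; vc=[2]
#12 0x10→b2/s0 VC-HIT; vc=[14]
#13 0x12→b2/s0 L1-HIT; vc=[14]
#14 0x72→b14/s0 VC-HIT; vc=[2]
#15 0x76→b14/s0 L1-HIT; vc=[2]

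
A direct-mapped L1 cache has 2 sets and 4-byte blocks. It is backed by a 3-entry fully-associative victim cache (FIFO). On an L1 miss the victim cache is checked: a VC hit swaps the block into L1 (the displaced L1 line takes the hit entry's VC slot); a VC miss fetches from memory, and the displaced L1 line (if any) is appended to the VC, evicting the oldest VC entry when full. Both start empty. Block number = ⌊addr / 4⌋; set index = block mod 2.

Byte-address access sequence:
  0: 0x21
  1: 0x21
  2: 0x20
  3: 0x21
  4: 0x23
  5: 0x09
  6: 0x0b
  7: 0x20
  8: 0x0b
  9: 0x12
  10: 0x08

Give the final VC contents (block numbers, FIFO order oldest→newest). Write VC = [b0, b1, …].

0: 0x21 (blk 8, set 0) → MISS  vc=[]
1: 0x21 (blk 8, set 0) → L1-HIT  vc=[]
2: 0x20 (blk 8, set 0) → L1-HIT  vc=[]
3: 0x21 (blk 8, set 0) → L1-HIT  vc=[]
4: 0x23 (blk 8, set 0) → L1-HIT  vc=[]
5: 0x9 (blk 2, set 0) → MISS  vc=[8]
6: 0xb (blk 2, set 0) → L1-HIT  vc=[8]
7: 0x20 (blk 8, set 0) → VC-HIT  vc=[2]
8: 0xb (blk 2, set 0) → VC-HIT  vc=[8]
9: 0x12 (blk 4, set 0) → MISS  vc=[8, 2]
10: 0x8 (blk 2, set 0) → VC-HIT  vc=[8, 4]

VC = [8, 4]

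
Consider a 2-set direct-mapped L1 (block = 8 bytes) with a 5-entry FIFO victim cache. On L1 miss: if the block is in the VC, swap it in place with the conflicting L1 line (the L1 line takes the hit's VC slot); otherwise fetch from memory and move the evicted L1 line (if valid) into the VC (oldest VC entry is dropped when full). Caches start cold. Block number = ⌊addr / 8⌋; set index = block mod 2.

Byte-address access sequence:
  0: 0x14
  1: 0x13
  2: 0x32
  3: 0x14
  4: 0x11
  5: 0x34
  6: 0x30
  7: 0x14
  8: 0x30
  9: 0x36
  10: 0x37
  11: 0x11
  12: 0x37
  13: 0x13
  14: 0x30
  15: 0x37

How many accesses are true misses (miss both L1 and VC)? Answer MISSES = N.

MISSES = 2

  [0] addr=0x14 blk=2 s=0: MISS | VC []
  [1] addr=0x13 blk=2 s=0: L1-HIT | VC []
  [2] addr=0x32 blk=6 s=0: MISS | VC [2]
  [3] addr=0x14 blk=2 s=0: VC-HIT | VC [6]
  [4] addr=0x11 blk=2 s=0: L1-HIT | VC [6]
  [5] addr=0x34 blk=6 s=0: VC-HIT | VC [2]
  [6] addr=0x30 blk=6 s=0: L1-HIT | VC [2]
  [7] addr=0x14 blk=2 s=0: VC-HIT | VC [6]
  [8] addr=0x30 blk=6 s=0: VC-HIT | VC [2]
  [9] addr=0x36 blk=6 s=0: L1-HIT | VC [2]
  [10] addr=0x37 blk=6 s=0: L1-HIT | VC [2]
  [11] addr=0x11 blk=2 s=0: VC-HIT | VC [6]
  [12] addr=0x37 blk=6 s=0: VC-HIT | VC [2]
  [13] addr=0x13 blk=2 s=0: VC-HIT | VC [6]
  [14] addr=0x30 blk=6 s=0: VC-HIT | VC [2]
  [15] addr=0x37 blk=6 s=0: L1-HIT | VC [2]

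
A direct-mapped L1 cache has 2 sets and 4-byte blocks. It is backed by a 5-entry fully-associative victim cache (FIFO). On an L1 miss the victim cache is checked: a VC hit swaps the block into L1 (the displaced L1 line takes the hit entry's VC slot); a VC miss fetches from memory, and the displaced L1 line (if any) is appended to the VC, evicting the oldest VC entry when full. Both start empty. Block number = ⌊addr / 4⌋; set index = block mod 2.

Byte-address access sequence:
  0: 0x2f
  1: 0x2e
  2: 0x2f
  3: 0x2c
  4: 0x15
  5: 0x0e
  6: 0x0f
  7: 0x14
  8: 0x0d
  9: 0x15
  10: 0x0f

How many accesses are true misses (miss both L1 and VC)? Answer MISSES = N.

0: 0x2f (blk 11, set 1) → MISS  vc=[]
1: 0x2e (blk 11, set 1) → L1-HIT  vc=[]
2: 0x2f (blk 11, set 1) → L1-HIT  vc=[]
3: 0x2c (blk 11, set 1) → L1-HIT  vc=[]
4: 0x15 (blk 5, set 1) → MISS  vc=[11]
5: 0xe (blk 3, set 1) → MISS  vc=[11, 5]
6: 0xf (blk 3, set 1) → L1-HIT  vc=[11, 5]
7: 0x14 (blk 5, set 1) → VC-HIT  vc=[11, 3]
8: 0xd (blk 3, set 1) → VC-HIT  vc=[11, 5]
9: 0x15 (blk 5, set 1) → VC-HIT  vc=[11, 3]
10: 0xf (blk 3, set 1) → VC-HIT  vc=[11, 5]

MISSES = 3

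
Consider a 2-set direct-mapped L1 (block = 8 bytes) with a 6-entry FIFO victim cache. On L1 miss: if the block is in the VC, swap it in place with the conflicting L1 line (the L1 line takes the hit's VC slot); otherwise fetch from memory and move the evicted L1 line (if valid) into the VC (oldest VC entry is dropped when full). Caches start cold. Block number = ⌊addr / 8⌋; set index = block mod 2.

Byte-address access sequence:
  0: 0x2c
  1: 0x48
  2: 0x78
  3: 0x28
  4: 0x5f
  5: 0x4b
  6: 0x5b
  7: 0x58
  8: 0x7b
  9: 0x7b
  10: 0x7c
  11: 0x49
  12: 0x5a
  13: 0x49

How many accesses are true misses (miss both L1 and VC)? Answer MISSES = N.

MISSES = 4

0: 0x2c (blk 5, set 1) → MISS  vc=[]
1: 0x48 (blk 9, set 1) → MISS  vc=[5]
2: 0x78 (blk 15, set 1) → MISS  vc=[5, 9]
3: 0x28 (blk 5, set 1) → VC-HIT  vc=[15, 9]
4: 0x5f (blk 11, set 1) → MISS  vc=[15, 9, 5]
5: 0x4b (blk 9, set 1) → VC-HIT  vc=[15, 11, 5]
6: 0x5b (blk 11, set 1) → VC-HIT  vc=[15, 9, 5]
7: 0x58 (blk 11, set 1) → L1-HIT  vc=[15, 9, 5]
8: 0x7b (blk 15, set 1) → VC-HIT  vc=[11, 9, 5]
9: 0x7b (blk 15, set 1) → L1-HIT  vc=[11, 9, 5]
10: 0x7c (blk 15, set 1) → L1-HIT  vc=[11, 9, 5]
11: 0x49 (blk 9, set 1) → VC-HIT  vc=[11, 15, 5]
12: 0x5a (blk 11, set 1) → VC-HIT  vc=[9, 15, 5]
13: 0x49 (blk 9, set 1) → VC-HIT  vc=[11, 15, 5]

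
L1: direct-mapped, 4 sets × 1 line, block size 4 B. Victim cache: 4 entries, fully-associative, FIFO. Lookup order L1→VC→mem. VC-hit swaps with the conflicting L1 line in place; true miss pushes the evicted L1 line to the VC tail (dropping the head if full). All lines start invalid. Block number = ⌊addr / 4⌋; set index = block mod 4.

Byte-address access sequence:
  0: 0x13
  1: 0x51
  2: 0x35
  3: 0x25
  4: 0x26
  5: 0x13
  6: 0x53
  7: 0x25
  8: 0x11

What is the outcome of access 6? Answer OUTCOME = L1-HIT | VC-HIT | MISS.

#0 0x13→b4/s0 MISS; vc=[]
#1 0x51→b20/s0 MISS; vc=[4]
#2 0x35→b13/s1 MISS; vc=[4]
#3 0x25→b9/s1 MISS; vc=[4,13]
#4 0x26→b9/s1 L1-HIT; vc=[4,13]
#5 0x13→b4/s0 VC-HIT; vc=[20,13]
#6 0x53→b20/s0 VC-HIT; vc=[4,13]
#7 0x25→b9/s1 L1-HIT; vc=[4,13]
#8 0x11→b4/s0 VC-HIT; vc=[20,13]

OUTCOME = VC-HIT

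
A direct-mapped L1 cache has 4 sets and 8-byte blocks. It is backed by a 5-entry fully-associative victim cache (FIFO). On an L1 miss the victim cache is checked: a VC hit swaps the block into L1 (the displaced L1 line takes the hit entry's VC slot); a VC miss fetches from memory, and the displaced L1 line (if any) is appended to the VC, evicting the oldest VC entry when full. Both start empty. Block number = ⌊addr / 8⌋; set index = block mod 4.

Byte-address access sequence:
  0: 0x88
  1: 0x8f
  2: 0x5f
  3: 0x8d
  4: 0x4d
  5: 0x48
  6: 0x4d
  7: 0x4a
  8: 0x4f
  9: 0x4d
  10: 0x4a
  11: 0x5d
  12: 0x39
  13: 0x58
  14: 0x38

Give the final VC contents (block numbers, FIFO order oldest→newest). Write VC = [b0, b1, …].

0: 0x88 (blk 17, set 1) → MISS  vc=[]
1: 0x8f (blk 17, set 1) → L1-HIT  vc=[]
2: 0x5f (blk 11, set 3) → MISS  vc=[]
3: 0x8d (blk 17, set 1) → L1-HIT  vc=[]
4: 0x4d (blk 9, set 1) → MISS  vc=[17]
5: 0x48 (blk 9, set 1) → L1-HIT  vc=[17]
6: 0x4d (blk 9, set 1) → L1-HIT  vc=[17]
7: 0x4a (blk 9, set 1) → L1-HIT  vc=[17]
8: 0x4f (blk 9, set 1) → L1-HIT  vc=[17]
9: 0x4d (blk 9, set 1) → L1-HIT  vc=[17]
10: 0x4a (blk 9, set 1) → L1-HIT  vc=[17]
11: 0x5d (blk 11, set 3) → L1-HIT  vc=[17]
12: 0x39 (blk 7, set 3) → MISS  vc=[17, 11]
13: 0x58 (blk 11, set 3) → VC-HIT  vc=[17, 7]
14: 0x38 (blk 7, set 3) → VC-HIT  vc=[17, 11]

VC = [17, 11]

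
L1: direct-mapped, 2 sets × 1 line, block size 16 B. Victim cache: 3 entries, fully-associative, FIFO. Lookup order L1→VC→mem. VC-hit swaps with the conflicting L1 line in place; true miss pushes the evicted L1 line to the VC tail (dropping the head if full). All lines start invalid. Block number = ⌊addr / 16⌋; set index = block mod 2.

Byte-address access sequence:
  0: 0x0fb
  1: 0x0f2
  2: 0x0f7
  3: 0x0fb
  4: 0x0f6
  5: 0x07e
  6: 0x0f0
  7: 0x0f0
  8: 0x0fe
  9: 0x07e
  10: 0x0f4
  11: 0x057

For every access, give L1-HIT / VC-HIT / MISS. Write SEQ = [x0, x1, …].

0: 0xfb (blk 15, set 1) → MISS  vc=[]
1: 0xf2 (blk 15, set 1) → L1-HIT  vc=[]
2: 0xf7 (blk 15, set 1) → L1-HIT  vc=[]
3: 0xfb (blk 15, set 1) → L1-HIT  vc=[]
4: 0xf6 (blk 15, set 1) → L1-HIT  vc=[]
5: 0x7e (blk 7, set 1) → MISS  vc=[15]
6: 0xf0 (blk 15, set 1) → VC-HIT  vc=[7]
7: 0xf0 (blk 15, set 1) → L1-HIT  vc=[7]
8: 0xfe (blk 15, set 1) → L1-HIT  vc=[7]
9: 0x7e (blk 7, set 1) → VC-HIT  vc=[15]
10: 0xf4 (blk 15, set 1) → VC-HIT  vc=[7]
11: 0x57 (blk 5, set 1) → MISS  vc=[7, 15]

SEQ = [MISS, L1-HIT, L1-HIT, L1-HIT, L1-HIT, MISS, VC-HIT, L1-HIT, L1-HIT, VC-HIT, VC-HIT, MISS]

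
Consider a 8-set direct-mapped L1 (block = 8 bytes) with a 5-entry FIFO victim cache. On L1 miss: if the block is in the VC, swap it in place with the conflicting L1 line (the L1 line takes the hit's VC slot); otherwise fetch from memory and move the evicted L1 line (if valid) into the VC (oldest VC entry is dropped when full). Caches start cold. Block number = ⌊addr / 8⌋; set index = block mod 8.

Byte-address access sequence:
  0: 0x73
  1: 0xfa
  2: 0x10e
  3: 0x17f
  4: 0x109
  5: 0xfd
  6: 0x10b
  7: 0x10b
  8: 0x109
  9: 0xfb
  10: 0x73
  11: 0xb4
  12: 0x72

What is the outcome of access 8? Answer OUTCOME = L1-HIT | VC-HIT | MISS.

  [0] addr=0x73 blk=14 s=6: MISS | VC []
  [1] addr=0xfa blk=31 s=7: MISS | VC []
  [2] addr=0x10e blk=33 s=1: MISS | VC []
  [3] addr=0x17f blk=47 s=7: MISS | VC [31]
  [4] addr=0x109 blk=33 s=1: L1-HIT | VC [31]
  [5] addr=0xfd blk=31 s=7: VC-HIT | VC [47]
  [6] addr=0x10b blk=33 s=1: L1-HIT | VC [47]
  [7] addr=0x10b blk=33 s=1: L1-HIT | VC [47]
  [8] addr=0x109 blk=33 s=1: L1-HIT | VC [47]
  [9] addr=0xfb blk=31 s=7: L1-HIT | VC [47]
  [10] addr=0x73 blk=14 s=6: L1-HIT | VC [47]
  [11] addr=0xb4 blk=22 s=6: MISS | VC [47, 14]
  [12] addr=0x72 blk=14 s=6: VC-HIT | VC [47, 22]

OUTCOME = L1-HIT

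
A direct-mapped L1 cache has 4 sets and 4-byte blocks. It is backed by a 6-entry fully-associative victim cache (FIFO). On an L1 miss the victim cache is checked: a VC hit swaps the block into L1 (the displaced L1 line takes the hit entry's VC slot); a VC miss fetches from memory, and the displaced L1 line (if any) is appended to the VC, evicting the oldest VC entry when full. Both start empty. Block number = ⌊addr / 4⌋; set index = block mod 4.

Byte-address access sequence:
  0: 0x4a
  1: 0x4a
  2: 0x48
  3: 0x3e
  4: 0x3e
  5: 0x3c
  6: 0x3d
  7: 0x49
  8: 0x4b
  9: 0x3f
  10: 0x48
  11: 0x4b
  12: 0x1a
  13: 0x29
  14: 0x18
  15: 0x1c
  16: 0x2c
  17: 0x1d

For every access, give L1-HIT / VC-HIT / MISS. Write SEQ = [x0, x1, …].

0: 0x4a (blk 18, set 2) → MISS  vc=[]
1: 0x4a (blk 18, set 2) → L1-HIT  vc=[]
2: 0x48 (blk 18, set 2) → L1-HIT  vc=[]
3: 0x3e (blk 15, set 3) → MISS  vc=[]
4: 0x3e (blk 15, set 3) → L1-HIT  vc=[]
5: 0x3c (blk 15, set 3) → L1-HIT  vc=[]
6: 0x3d (blk 15, set 3) → L1-HIT  vc=[]
7: 0x49 (blk 18, set 2) → L1-HIT  vc=[]
8: 0x4b (blk 18, set 2) → L1-HIT  vc=[]
9: 0x3f (blk 15, set 3) → L1-HIT  vc=[]
10: 0x48 (blk 18, set 2) → L1-HIT  vc=[]
11: 0x4b (blk 18, set 2) → L1-HIT  vc=[]
12: 0x1a (blk 6, set 2) → MISS  vc=[18]
13: 0x29 (blk 10, set 2) → MISS  vc=[18, 6]
14: 0x18 (blk 6, set 2) → VC-HIT  vc=[18, 10]
15: 0x1c (blk 7, set 3) → MISS  vc=[18, 10, 15]
16: 0x2c (blk 11, set 3) → MISS  vc=[18, 10, 15, 7]
17: 0x1d (blk 7, set 3) → VC-HIT  vc=[18, 10, 15, 11]

SEQ = [MISS, L1-HIT, L1-HIT, MISS, L1-HIT, L1-HIT, L1-HIT, L1-HIT, L1-HIT, L1-HIT, L1-HIT, L1-HIT, MISS, MISS, VC-HIT, MISS, MISS, VC-HIT]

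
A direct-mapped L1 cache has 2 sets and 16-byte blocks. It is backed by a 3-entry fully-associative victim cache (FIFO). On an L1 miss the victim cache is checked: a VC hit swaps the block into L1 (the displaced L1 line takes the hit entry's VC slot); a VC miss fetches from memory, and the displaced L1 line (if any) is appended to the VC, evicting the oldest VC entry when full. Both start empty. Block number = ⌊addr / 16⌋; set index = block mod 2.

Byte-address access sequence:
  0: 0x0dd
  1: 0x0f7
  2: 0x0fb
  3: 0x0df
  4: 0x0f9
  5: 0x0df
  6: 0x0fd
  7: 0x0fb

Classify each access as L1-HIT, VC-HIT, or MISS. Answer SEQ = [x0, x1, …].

#0 0xdd→b13/s1 MISS; vc=[]
#1 0xf7→b15/s1 MISS; vc=[13]
#2 0xfb→b15/s1 L1-HIT; vc=[13]
#3 0xdf→b13/s1 VC-HIT; vc=[15]
#4 0xf9→b15/s1 VC-HIT; vc=[13]
#5 0xdf→b13/s1 VC-HIT; vc=[15]
#6 0xfd→b15/s1 VC-HIT; vc=[13]
#7 0xfb→b15/s1 L1-HIT; vc=[13]

SEQ = [MISS, MISS, L1-HIT, VC-HIT, VC-HIT, VC-HIT, VC-HIT, L1-HIT]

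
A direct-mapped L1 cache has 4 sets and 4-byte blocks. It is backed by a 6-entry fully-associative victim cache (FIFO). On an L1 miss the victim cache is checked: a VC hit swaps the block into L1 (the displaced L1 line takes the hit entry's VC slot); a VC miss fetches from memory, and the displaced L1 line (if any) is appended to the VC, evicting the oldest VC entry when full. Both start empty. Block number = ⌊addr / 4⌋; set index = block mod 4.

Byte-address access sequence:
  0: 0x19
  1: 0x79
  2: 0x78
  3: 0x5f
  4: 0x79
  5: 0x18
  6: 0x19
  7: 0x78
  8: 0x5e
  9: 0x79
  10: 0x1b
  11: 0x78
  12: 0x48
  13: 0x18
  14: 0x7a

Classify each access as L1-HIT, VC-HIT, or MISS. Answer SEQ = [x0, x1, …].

0: 0x19 (blk 6, set 2) → MISS  vc=[]
1: 0x79 (blk 30, set 2) → MISS  vc=[6]
2: 0x78 (blk 30, set 2) → L1-HIT  vc=[6]
3: 0x5f (blk 23, set 3) → MISS  vc=[6]
4: 0x79 (blk 30, set 2) → L1-HIT  vc=[6]
5: 0x18 (blk 6, set 2) → VC-HIT  vc=[30]
6: 0x19 (blk 6, set 2) → L1-HIT  vc=[30]
7: 0x78 (blk 30, set 2) → VC-HIT  vc=[6]
8: 0x5e (blk 23, set 3) → L1-HIT  vc=[6]
9: 0x79 (blk 30, set 2) → L1-HIT  vc=[6]
10: 0x1b (blk 6, set 2) → VC-HIT  vc=[30]
11: 0x78 (blk 30, set 2) → VC-HIT  vc=[6]
12: 0x48 (blk 18, set 2) → MISS  vc=[6, 30]
13: 0x18 (blk 6, set 2) → VC-HIT  vc=[18, 30]
14: 0x7a (blk 30, set 2) → VC-HIT  vc=[18, 6]

SEQ = [MISS, MISS, L1-HIT, MISS, L1-HIT, VC-HIT, L1-HIT, VC-HIT, L1-HIT, L1-HIT, VC-HIT, VC-HIT, MISS, VC-HIT, VC-HIT]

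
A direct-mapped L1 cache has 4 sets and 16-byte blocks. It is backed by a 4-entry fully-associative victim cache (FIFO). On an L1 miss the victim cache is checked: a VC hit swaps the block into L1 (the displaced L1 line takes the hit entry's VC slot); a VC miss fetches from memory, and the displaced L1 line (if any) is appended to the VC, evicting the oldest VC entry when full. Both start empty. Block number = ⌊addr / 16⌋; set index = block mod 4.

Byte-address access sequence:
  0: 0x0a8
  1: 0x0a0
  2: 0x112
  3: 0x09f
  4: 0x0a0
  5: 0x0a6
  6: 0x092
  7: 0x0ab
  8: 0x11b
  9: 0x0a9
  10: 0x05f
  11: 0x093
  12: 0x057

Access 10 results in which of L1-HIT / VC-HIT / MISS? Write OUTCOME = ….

OUTCOME = MISS

0: 0xa8 (blk 10, set 2) → MISS  vc=[]
1: 0xa0 (blk 10, set 2) → L1-HIT  vc=[]
2: 0x112 (blk 17, set 1) → MISS  vc=[]
3: 0x9f (blk 9, set 1) → MISS  vc=[17]
4: 0xa0 (blk 10, set 2) → L1-HIT  vc=[17]
5: 0xa6 (blk 10, set 2) → L1-HIT  vc=[17]
6: 0x92 (blk 9, set 1) → L1-HIT  vc=[17]
7: 0xab (blk 10, set 2) → L1-HIT  vc=[17]
8: 0x11b (blk 17, set 1) → VC-HIT  vc=[9]
9: 0xa9 (blk 10, set 2) → L1-HIT  vc=[9]
10: 0x5f (blk 5, set 1) → MISS  vc=[9, 17]
11: 0x93 (blk 9, set 1) → VC-HIT  vc=[5, 17]
12: 0x57 (blk 5, set 1) → VC-HIT  vc=[9, 17]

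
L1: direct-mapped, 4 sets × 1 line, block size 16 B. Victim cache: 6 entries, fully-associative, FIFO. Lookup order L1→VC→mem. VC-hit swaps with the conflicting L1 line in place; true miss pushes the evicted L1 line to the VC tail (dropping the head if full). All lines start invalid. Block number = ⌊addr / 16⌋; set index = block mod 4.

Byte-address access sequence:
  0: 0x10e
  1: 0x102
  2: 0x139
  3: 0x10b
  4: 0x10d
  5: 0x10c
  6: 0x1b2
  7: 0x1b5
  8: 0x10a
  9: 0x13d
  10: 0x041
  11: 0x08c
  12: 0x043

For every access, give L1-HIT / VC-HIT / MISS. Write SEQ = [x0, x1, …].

SEQ = [MISS, L1-HIT, MISS, L1-HIT, L1-HIT, L1-HIT, MISS, L1-HIT, L1-HIT, VC-HIT, MISS, MISS, VC-HIT]

#0 0x10e→b16/s0 MISS; vc=[]
#1 0x102→b16/s0 L1-HIT; vc=[]
#2 0x139→b19/s3 MISS; vc=[]
#3 0x10b→b16/s0 L1-HIT; vc=[]
#4 0x10d→b16/s0 L1-HIT; vc=[]
#5 0x10c→b16/s0 L1-HIT; vc=[]
#6 0x1b2→b27/s3 MISS; vc=[19]
#7 0x1b5→b27/s3 L1-HIT; vc=[19]
#8 0x10a→b16/s0 L1-HIT; vc=[19]
#9 0x13d→b19/s3 VC-HIT; vc=[27]
#10 0x41→b4/s0 MISS; vc=[27,16]
#11 0x8c→b8/s0 MISS; vc=[27,16,4]
#12 0x43→b4/s0 VC-HIT; vc=[27,16,8]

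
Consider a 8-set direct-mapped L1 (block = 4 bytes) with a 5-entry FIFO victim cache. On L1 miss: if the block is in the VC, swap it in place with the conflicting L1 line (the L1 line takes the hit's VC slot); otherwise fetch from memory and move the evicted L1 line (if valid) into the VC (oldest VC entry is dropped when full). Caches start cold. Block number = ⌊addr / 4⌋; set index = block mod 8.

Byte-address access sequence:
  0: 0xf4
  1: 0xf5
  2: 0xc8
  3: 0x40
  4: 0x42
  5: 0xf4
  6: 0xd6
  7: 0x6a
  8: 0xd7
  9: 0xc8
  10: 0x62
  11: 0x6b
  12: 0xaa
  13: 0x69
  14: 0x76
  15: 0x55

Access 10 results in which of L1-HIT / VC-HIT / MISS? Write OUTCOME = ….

OUTCOME = MISS

  [0] addr=0xf4 blk=61 s=5: MISS | VC []
  [1] addr=0xf5 blk=61 s=5: L1-HIT | VC []
  [2] addr=0xc8 blk=50 s=2: MISS | VC []
  [3] addr=0x40 blk=16 s=0: MISS | VC []
  [4] addr=0x42 blk=16 s=0: L1-HIT | VC []
  [5] addr=0xf4 blk=61 s=5: L1-HIT | VC []
  [6] addr=0xd6 blk=53 s=5: MISS | VC [61]
  [7] addr=0x6a blk=26 s=2: MISS | VC [61, 50]
  [8] addr=0xd7 blk=53 s=5: L1-HIT | VC [61, 50]
  [9] addr=0xc8 blk=50 s=2: VC-HIT | VC [61, 26]
  [10] addr=0x62 blk=24 s=0: MISS | VC [61, 26, 16]
  [11] addr=0x6b blk=26 s=2: VC-HIT | VC [61, 50, 16]
  [12] addr=0xaa blk=42 s=2: MISS | VC [61, 50, 16, 26]
  [13] addr=0x69 blk=26 s=2: VC-HIT | VC [61, 50, 16, 42]
  [14] addr=0x76 blk=29 s=5: MISS | VC [61, 50, 16, 42, 53]
  [15] addr=0x55 blk=21 s=5: MISS | VC [50, 16, 42, 53, 29]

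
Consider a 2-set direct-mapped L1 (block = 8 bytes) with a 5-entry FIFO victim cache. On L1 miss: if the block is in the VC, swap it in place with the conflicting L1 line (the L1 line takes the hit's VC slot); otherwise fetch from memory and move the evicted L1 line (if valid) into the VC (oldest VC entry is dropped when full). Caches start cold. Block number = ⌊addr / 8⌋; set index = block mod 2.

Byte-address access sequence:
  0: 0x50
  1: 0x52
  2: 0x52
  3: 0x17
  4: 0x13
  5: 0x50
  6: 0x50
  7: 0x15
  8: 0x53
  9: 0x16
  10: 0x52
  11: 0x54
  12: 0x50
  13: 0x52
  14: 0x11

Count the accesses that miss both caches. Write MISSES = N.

#0 0x50→b10/s0 MISS; vc=[]
#1 0x52→b10/s0 L1-HIT; vc=[]
#2 0x52→b10/s0 L1-HIT; vc=[]
#3 0x17→b2/s0 MISS; vc=[10]
#4 0x13→b2/s0 L1-HIT; vc=[10]
#5 0x50→b10/s0 VC-HIT; vc=[2]
#6 0x50→b10/s0 L1-HIT; vc=[2]
#7 0x15→b2/s0 VC-HIT; vc=[10]
#8 0x53→b10/s0 VC-HIT; vc=[2]
#9 0x16→b2/s0 VC-HIT; vc=[10]
#10 0x52→b10/s0 VC-HIT; vc=[2]
#11 0x54→b10/s0 L1-HIT; vc=[2]
#12 0x50→b10/s0 L1-HIT; vc=[2]
#13 0x52→b10/s0 L1-HIT; vc=[2]
#14 0x11→b2/s0 VC-HIT; vc=[10]

MISSES = 2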